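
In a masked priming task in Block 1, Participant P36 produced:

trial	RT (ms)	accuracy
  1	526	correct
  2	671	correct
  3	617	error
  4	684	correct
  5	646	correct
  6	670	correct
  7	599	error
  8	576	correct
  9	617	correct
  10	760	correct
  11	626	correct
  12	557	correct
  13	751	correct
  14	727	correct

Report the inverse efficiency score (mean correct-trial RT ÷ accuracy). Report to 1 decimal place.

759.4 ms

Correct trials (n=12): 526, 671, 684, 646, 670, 576, 617, 760, 626, 557, 751, 727
Mean correct RT = 7811/12 = 650.9167 ms
Proportion correct = 12/14
IES = 650.9167 / (12/14) = 759.403 ms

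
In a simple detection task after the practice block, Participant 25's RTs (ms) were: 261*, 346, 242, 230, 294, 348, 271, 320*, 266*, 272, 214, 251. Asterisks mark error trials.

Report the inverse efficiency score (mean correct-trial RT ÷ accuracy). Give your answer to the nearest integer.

366 ms

Correct trials (n=9): 346, 242, 230, 294, 348, 271, 272, 214, 251
Mean correct RT = 2468/9 = 274.2222 ms
Proportion correct = 9/12
IES = 274.2222 / (9/12) = 365.630 ms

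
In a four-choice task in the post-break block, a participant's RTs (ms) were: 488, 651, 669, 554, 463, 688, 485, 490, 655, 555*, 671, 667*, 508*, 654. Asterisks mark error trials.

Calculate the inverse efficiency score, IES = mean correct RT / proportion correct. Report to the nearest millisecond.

748 ms

Correct trials (n=11): 488, 651, 669, 554, 463, 688, 485, 490, 655, 671, 654
Mean correct RT = 6468/11 = 588.0000 ms
Proportion correct = 11/14
IES = 588.0000 / (11/14) = 748.364 ms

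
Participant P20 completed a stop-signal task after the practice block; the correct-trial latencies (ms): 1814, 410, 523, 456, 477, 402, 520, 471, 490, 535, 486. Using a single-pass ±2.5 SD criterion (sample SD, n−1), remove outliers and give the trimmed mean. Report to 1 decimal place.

n = 11, ΣRT = 6584, M = 598.545
Σ(x−M)² = 1643232.73; s = √(1643232.73/10) = 405.368
Cutoffs: 598.545 ± 2.5·405.368 → [-414.9, 1612.0]
Outside: 1814 → excluded.
Retained (n=10): Σ = 4770, mean = 4770/10 = 477.000

477.0 ms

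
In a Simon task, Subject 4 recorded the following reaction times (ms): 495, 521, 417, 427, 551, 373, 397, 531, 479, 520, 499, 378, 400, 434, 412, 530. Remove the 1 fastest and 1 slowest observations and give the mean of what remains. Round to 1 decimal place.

Sorted: 373, 378, 397, 400, 412, 417, 427, 434, 479, 495, 499, 520, 521, 530, 531, 551
Drop lowest 1 (373) and highest 1 (551)
Remaining (n=14): Σ = 6440, mean = 6440/14 = 460.000

460.0 ms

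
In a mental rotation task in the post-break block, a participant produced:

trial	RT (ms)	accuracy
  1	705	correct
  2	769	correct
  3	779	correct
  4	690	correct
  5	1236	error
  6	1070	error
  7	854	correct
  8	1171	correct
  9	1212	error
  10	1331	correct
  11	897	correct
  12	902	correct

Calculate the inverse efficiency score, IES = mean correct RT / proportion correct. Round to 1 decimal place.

1199.7 ms

Correct trials (n=9): 705, 769, 779, 690, 854, 1171, 1331, 897, 902
Mean correct RT = 8098/9 = 899.7778 ms
Proportion correct = 9/12
IES = 899.7778 / (9/12) = 1199.704 ms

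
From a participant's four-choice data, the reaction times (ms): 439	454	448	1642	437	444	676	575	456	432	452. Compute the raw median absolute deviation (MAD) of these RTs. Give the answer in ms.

13 ms

Sorted: 432, 437, 439, 444, 448, 452, 454, 456, 575, 676, 1642 → median = 452
|x − 452|: 13, 2, 4, 1190, 15, 8, 224, 123, 4, 20, 0
Sorted deviations: 0, 2, 4, 4, 8, 13, 15, 20, 123, 224, 1190 → MAD = 13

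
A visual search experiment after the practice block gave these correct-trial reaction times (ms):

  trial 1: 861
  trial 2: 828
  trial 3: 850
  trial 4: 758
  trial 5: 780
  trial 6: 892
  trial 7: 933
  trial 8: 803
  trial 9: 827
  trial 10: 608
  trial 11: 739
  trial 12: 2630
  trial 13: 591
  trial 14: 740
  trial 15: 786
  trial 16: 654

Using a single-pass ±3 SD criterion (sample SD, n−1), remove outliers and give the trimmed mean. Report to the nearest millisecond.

777 ms

n = 16, ΣRT = 14280, M = 892.500
Σ(x−M)² = 3357438.00; s = √(3357438.00/15) = 473.106
Cutoffs: 892.500 ± 3·473.106 → [-526.8, 2311.8]
Outside: 2630 → excluded.
Retained (n=15): Σ = 11650, mean = 11650/15 = 776.667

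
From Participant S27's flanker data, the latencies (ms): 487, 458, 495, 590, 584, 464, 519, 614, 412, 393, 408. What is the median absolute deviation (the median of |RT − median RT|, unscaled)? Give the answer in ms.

75 ms

Sorted: 393, 408, 412, 458, 464, 487, 495, 519, 584, 590, 614 → median = 487
|x − 487|: 0, 29, 8, 103, 97, 23, 32, 127, 75, 94, 79
Sorted deviations: 0, 8, 23, 29, 32, 75, 79, 94, 97, 103, 127 → MAD = 75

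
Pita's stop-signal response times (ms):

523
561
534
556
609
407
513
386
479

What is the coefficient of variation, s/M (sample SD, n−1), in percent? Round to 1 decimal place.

n = 9, Σ = 4568, M = 507.5556
Σ(x−M)² = 42164.222; s = √(42164.222/8) = 72.5984
CV = 72.5984 / 507.5556 = 0.14304 = 14.304%

14.3%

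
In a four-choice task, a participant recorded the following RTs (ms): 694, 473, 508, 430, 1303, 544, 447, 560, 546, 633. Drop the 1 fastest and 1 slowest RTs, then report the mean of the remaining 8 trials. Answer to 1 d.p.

550.6 ms

Sorted: 430, 447, 473, 508, 544, 546, 560, 633, 694, 1303
Drop lowest 1 (430) and highest 1 (1303)
Remaining (n=8): Σ = 4405, mean = 4405/8 = 550.625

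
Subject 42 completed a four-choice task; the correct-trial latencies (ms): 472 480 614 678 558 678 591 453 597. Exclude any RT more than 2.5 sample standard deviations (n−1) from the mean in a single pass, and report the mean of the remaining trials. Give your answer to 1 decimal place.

n = 9, ΣRT = 5121, M = 569.000
Σ(x−M)² = 57962.00; s = √(57962.00/8) = 85.119
Cutoffs: 569.000 ± 2.5·85.119 → [356.2, 781.8]
No RTs fall outside the cutoffs; all 9 retained. Mean = 5121/9 = 569.000

569.0 ms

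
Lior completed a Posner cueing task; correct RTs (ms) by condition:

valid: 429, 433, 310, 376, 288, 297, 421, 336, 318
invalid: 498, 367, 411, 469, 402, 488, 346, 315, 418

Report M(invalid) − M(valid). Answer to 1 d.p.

56.2 ms

M(valid) = 3208/9 = 356.444
M(invalid) = 3714/9 = 412.667
Difference = 412.667 − 356.444 = 56.222 ms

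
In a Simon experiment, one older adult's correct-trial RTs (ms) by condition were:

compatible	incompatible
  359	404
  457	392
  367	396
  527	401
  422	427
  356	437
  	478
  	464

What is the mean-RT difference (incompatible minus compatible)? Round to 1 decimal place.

10.2 ms

M(compatible) = 2488/6 = 414.667
M(incompatible) = 3399/8 = 424.875
Difference = 424.875 − 414.667 = 10.208 ms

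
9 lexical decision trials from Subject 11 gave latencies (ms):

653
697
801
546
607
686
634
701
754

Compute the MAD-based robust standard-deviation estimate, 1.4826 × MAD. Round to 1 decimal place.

77.1 ms

Sorted: 546, 607, 634, 653, 686, 697, 701, 754, 801 → median = 686
|x − 686| sorted: 0, 11, 15, 33, 52, 68, 79, 115, 140 → MAD = 52
Robust SD ≈ 1.4826 × 52 = 77.095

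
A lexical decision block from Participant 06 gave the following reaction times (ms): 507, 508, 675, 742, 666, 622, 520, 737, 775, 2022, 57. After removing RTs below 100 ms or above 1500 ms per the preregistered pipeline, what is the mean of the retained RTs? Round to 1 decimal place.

Excluded: 57, 2022
Retained (n=9): Σ = 5752
Mean = 5752/9 = 639.1111

639.1 ms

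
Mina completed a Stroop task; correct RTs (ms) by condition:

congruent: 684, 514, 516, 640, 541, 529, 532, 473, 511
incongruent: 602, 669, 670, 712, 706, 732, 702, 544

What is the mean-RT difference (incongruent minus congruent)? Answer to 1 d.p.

118.2 ms

M(congruent) = 4940/9 = 548.889
M(incongruent) = 5337/8 = 667.125
Difference = 667.125 − 548.889 = 118.236 ms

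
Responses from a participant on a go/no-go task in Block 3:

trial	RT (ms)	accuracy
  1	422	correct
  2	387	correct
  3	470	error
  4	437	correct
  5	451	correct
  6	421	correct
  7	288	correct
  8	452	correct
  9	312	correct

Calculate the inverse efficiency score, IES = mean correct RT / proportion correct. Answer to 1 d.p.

Correct trials (n=8): 422, 387, 437, 451, 421, 288, 452, 312
Mean correct RT = 3170/8 = 396.2500 ms
Proportion correct = 8/9
IES = 396.2500 / (8/9) = 445.781 ms

445.8 ms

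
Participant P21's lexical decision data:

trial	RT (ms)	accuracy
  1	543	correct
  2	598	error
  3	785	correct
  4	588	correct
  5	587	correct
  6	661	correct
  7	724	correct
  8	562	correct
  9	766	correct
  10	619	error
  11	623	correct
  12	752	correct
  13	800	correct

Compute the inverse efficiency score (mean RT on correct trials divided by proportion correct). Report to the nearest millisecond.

Correct trials (n=11): 543, 785, 588, 587, 661, 724, 562, 766, 623, 752, 800
Mean correct RT = 7391/11 = 671.9091 ms
Proportion correct = 11/13
IES = 671.9091 / (11/13) = 794.074 ms

794 ms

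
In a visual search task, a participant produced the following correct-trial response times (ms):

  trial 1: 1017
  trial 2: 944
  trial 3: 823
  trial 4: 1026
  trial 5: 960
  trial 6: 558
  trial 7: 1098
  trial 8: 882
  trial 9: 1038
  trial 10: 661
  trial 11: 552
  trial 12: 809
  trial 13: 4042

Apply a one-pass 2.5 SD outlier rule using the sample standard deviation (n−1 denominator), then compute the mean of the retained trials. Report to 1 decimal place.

n = 13, ΣRT = 14410, M = 1108.462
Σ(x−M)² = 9710305.23; s = √(9710305.23/12) = 899.551
Cutoffs: 1108.462 ± 2.5·899.551 → [-1140.4, 3357.3]
Outside: 4042 → excluded.
Retained (n=12): Σ = 10368, mean = 10368/12 = 864.000

864.0 ms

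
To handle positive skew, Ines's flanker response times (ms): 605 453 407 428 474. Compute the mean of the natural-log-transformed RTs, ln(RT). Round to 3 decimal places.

ln(RT): 6.4052, 6.1159, 6.0088, 6.0591, 6.1612
Σ ln(RT) = 30.7503
Mean = 30.7503/5 = 6.15005

6.150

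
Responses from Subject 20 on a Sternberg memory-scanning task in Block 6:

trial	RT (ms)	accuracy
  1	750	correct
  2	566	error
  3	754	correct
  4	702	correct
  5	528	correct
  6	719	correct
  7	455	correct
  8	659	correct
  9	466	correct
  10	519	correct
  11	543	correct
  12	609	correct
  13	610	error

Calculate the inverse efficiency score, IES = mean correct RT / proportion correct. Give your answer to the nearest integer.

Correct trials (n=11): 750, 754, 702, 528, 719, 455, 659, 466, 519, 543, 609
Mean correct RT = 6704/11 = 609.4545 ms
Proportion correct = 11/13
IES = 609.4545 / (11/13) = 720.264 ms

720 ms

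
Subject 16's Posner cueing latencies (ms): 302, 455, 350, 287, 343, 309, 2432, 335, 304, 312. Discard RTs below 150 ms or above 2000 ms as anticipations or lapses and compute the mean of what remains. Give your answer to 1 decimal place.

Excluded: 2432
Retained (n=9): Σ = 2997
Mean = 2997/9 = 333.0000

333.0 ms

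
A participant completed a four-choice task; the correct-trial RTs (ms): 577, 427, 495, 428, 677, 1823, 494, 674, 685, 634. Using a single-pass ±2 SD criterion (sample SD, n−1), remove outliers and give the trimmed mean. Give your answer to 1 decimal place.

565.7 ms

n = 10, ΣRT = 6914, M = 691.400
Σ(x−M)² = 1514278.40; s = √(1514278.40/9) = 410.187
Cutoffs: 691.400 ± 2·410.187 → [-129.0, 1511.8]
Outside: 1823 → excluded.
Retained (n=9): Σ = 5091, mean = 5091/9 = 565.667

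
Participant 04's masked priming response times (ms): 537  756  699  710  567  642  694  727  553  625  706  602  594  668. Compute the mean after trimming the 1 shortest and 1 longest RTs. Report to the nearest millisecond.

Sorted: 537, 553, 567, 594, 602, 625, 642, 668, 694, 699, 706, 710, 727, 756
Drop lowest 1 (537) and highest 1 (756)
Remaining (n=12): Σ = 7787, mean = 7787/12 = 648.917

649 ms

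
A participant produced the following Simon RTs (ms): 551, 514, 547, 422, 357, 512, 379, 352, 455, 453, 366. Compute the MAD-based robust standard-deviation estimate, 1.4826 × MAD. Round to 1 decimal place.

Sorted: 352, 357, 366, 379, 422, 453, 455, 512, 514, 547, 551 → median = 453
|x − 453| sorted: 0, 2, 31, 59, 61, 74, 87, 94, 96, 98, 101 → MAD = 74
Robust SD ≈ 1.4826 × 74 = 109.712

109.7 ms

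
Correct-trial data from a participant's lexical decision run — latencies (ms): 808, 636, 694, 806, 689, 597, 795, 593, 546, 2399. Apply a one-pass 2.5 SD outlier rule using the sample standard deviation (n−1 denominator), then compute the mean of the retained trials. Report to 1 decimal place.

n = 10, ΣRT = 8563, M = 856.300
Σ(x−M)² = 2724256.10; s = √(2724256.10/9) = 550.177
Cutoffs: 856.300 ± 2.5·550.177 → [-519.1, 2231.7]
Outside: 2399 → excluded.
Retained (n=9): Σ = 6164, mean = 6164/9 = 684.889

684.9 ms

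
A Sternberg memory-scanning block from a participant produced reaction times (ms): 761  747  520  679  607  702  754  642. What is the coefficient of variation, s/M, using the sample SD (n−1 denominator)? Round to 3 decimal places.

n = 8, Σ = 5412, M = 676.5000
Σ(x−M)² = 49286.000; s = √(49286.000/7) = 83.9098
CV = 83.9098 / 676.5000 = 0.12404

0.124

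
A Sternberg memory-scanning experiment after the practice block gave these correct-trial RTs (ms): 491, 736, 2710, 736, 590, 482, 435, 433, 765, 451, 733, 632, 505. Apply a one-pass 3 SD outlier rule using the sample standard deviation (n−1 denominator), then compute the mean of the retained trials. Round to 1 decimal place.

582.4 ms

n = 13, ΣRT = 9699, M = 746.077
Σ(x−M)² = 4369874.92; s = √(4369874.92/12) = 603.454
Cutoffs: 746.077 ± 3·603.454 → [-1064.3, 2556.4]
Outside: 2710 → excluded.
Retained (n=12): Σ = 6989, mean = 6989/12 = 582.417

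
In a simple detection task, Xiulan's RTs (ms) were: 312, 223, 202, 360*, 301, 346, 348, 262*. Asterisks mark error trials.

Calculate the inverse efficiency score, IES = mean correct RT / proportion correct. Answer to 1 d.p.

384.9 ms

Correct trials (n=6): 312, 223, 202, 301, 346, 348
Mean correct RT = 1732/6 = 288.6667 ms
Proportion correct = 6/8
IES = 288.6667 / (6/8) = 384.889 ms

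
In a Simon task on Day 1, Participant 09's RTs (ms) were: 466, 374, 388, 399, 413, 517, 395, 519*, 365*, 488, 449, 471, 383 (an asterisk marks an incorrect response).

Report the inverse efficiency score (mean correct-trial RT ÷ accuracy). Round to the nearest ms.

510 ms

Correct trials (n=11): 466, 374, 388, 399, 413, 517, 395, 488, 449, 471, 383
Mean correct RT = 4743/11 = 431.1818 ms
Proportion correct = 11/13
IES = 431.1818 / (11/13) = 509.579 ms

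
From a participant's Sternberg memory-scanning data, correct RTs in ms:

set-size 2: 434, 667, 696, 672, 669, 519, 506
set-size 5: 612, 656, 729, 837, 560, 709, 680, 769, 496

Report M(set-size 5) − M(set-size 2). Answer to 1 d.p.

77.3 ms

M(set-size 2) = 4163/7 = 594.714
M(set-size 5) = 6048/9 = 672.000
Difference = 672.000 − 594.714 = 77.286 ms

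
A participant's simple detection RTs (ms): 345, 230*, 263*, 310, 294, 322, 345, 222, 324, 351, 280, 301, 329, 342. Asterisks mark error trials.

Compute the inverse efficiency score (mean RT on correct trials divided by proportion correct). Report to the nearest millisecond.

366 ms

Correct trials (n=12): 345, 310, 294, 322, 345, 222, 324, 351, 280, 301, 329, 342
Mean correct RT = 3765/12 = 313.7500 ms
Proportion correct = 12/14
IES = 313.7500 / (12/14) = 366.042 ms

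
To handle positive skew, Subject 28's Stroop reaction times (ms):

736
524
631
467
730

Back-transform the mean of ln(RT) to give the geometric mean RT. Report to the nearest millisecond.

608 ms

ln(RT): 6.6012, 6.2615, 6.4473, 6.1463, 6.5930
Mean ln(RT) = 32.0494/5 = 6.40988
Geometric mean = exp(6.40988) = 607.82 ms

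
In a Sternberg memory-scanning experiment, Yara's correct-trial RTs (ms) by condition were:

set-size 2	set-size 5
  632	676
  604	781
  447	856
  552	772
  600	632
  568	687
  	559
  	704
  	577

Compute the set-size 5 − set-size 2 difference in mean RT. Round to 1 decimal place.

126.6 ms

M(set-size 2) = 3403/6 = 567.167
M(set-size 5) = 6244/9 = 693.778
Difference = 693.778 − 567.167 = 126.611 ms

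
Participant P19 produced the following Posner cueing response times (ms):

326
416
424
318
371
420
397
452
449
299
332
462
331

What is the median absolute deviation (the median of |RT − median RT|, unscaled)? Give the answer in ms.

Sorted: 299, 318, 326, 331, 332, 371, 397, 416, 420, 424, 449, 452, 462 → median = 397
|x − 397|: 71, 19, 27, 79, 26, 23, 0, 55, 52, 98, 65, 65, 66
Sorted deviations: 0, 19, 23, 26, 27, 52, 55, 65, 65, 66, 71, 79, 98 → MAD = 55

55 ms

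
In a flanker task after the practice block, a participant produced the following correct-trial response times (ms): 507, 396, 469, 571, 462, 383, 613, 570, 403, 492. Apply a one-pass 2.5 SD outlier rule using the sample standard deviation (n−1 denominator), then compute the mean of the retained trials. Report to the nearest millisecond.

487 ms

n = 10, ΣRT = 4866, M = 486.600
Σ(x−M)² = 57346.40; s = √(57346.40/9) = 79.824
Cutoffs: 486.600 ± 2.5·79.824 → [287.0, 686.2]
No RTs fall outside the cutoffs; all 10 retained. Mean = 4866/10 = 486.600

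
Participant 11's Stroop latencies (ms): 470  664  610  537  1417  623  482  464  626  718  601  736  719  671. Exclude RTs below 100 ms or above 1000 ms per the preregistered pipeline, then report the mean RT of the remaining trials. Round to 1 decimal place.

609.3 ms

Excluded: 1417
Retained (n=13): Σ = 7921
Mean = 7921/13 = 609.3077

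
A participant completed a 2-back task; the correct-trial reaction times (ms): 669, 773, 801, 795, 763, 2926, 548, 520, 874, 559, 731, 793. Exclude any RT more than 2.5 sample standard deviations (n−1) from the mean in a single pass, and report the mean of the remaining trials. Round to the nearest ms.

n = 12, ΣRT = 10752, M = 896.000
Σ(x−M)² = 4638840.00; s = √(4638840.00/11) = 649.394
Cutoffs: 896.000 ± 2.5·649.394 → [-727.5, 2519.5]
Outside: 2926 → excluded.
Retained (n=11): Σ = 7826, mean = 7826/11 = 711.455

711 ms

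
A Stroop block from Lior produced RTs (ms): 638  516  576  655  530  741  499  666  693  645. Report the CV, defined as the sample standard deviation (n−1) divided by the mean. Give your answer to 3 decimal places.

n = 10, Σ = 6159, M = 615.9000
Σ(x−M)² = 59584.900; s = √(59584.900/9) = 81.3667
CV = 81.3667 / 615.9000 = 0.13211

0.132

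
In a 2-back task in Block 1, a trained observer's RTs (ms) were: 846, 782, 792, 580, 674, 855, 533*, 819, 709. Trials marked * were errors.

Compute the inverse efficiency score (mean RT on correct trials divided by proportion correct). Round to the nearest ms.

Correct trials (n=8): 846, 782, 792, 580, 674, 855, 819, 709
Mean correct RT = 6057/8 = 757.1250 ms
Proportion correct = 8/9
IES = 757.1250 / (8/9) = 851.766 ms

852 ms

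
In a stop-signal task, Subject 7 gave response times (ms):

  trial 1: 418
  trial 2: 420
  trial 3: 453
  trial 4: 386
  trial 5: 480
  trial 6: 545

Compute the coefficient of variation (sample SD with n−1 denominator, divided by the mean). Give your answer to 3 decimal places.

0.125

n = 6, Σ = 2702, M = 450.3333
Σ(x−M)² = 15953.333; s = √(15953.333/5) = 56.4860
CV = 56.4860 / 450.3333 = 0.12543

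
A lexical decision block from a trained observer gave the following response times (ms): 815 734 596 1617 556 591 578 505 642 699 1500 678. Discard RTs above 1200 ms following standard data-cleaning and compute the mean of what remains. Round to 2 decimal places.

Excluded: 1500, 1617
Retained (n=10): Σ = 6394
Mean = 6394/10 = 639.4000

639.40 ms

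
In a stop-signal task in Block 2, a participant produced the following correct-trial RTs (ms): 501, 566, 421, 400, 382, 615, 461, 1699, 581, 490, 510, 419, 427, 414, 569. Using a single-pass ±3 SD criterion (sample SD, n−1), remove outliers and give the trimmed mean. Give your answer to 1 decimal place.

n = 15, ΣRT = 8455, M = 563.667
Σ(x−M)² = 1456875.33; s = √(1456875.33/14) = 322.587
Cutoffs: 563.667 ± 3·322.587 → [-404.1, 1531.4]
Outside: 1699 → excluded.
Retained (n=14): Σ = 6756, mean = 6756/14 = 482.571

482.6 ms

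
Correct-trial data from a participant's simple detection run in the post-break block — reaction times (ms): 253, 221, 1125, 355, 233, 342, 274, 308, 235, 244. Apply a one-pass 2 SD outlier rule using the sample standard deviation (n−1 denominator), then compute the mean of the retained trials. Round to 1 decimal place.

273.9 ms

n = 10, ΣRT = 3590, M = 359.000
Σ(x−M)² = 671644.00; s = √(671644.00/9) = 273.180
Cutoffs: 359.000 ± 2·273.180 → [-187.4, 905.4]
Outside: 1125 → excluded.
Retained (n=9): Σ = 2465, mean = 2465/9 = 273.889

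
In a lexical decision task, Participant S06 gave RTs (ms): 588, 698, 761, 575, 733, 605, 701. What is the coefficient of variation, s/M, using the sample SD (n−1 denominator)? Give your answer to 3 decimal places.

n = 7, Σ = 4661, M = 665.8571
Σ(x−M)² = 33848.857; s = √(33848.857/6) = 75.1098
CV = 75.1098 / 665.8571 = 0.11280

0.113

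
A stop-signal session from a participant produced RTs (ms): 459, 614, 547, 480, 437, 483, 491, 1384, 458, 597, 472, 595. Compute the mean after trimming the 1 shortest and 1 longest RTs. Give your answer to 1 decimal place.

Sorted: 437, 458, 459, 472, 480, 483, 491, 547, 595, 597, 614, 1384
Drop lowest 1 (437) and highest 1 (1384)
Remaining (n=10): Σ = 5196, mean = 5196/10 = 519.600

519.6 ms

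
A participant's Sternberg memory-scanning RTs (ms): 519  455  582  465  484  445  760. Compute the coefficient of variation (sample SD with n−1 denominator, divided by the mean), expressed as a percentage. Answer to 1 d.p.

21.1%

n = 7, Σ = 3710, M = 530.0000
Σ(x−M)² = 74916.000; s = √(74916.000/6) = 111.7408
CV = 111.7408 / 530.0000 = 0.21083 = 21.083%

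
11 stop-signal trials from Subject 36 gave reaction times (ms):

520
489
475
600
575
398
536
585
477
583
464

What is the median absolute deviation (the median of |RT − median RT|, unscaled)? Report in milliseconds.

Sorted: 398, 464, 475, 477, 489, 520, 536, 575, 583, 585, 600 → median = 520
|x − 520|: 0, 31, 45, 80, 55, 122, 16, 65, 43, 63, 56
Sorted deviations: 0, 16, 31, 43, 45, 55, 56, 63, 65, 80, 122 → MAD = 55

55 ms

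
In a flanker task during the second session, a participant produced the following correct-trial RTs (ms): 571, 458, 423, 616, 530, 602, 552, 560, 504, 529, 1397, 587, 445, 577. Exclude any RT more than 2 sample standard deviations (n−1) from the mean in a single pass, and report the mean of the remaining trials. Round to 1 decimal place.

534.9 ms

n = 14, ΣRT = 8351, M = 596.500
Σ(x−M)² = 735415.50; s = √(735415.50/13) = 237.845
Cutoffs: 596.500 ± 2·237.845 → [120.8, 1072.2]
Outside: 1397 → excluded.
Retained (n=13): Σ = 6954, mean = 6954/13 = 534.923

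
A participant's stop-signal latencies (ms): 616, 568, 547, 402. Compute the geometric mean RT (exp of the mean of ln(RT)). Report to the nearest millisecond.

ln(RT): 6.4232, 6.3421, 6.3044, 5.9965
Mean ln(RT) = 25.0663/4 = 6.26657
Geometric mean = exp(6.26657) = 526.67 ms

527 ms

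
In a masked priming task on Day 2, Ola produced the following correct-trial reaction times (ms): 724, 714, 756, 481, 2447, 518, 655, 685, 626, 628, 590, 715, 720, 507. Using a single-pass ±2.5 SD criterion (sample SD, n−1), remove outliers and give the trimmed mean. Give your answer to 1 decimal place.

n = 14, ΣRT = 10766, M = 769.000
Σ(x−M)² = 3133232.00; s = √(3133232.00/13) = 490.936
Cutoffs: 769.000 ± 2.5·490.936 → [-458.3, 1996.3]
Outside: 2447 → excluded.
Retained (n=13): Σ = 8319, mean = 8319/13 = 639.923

639.9 ms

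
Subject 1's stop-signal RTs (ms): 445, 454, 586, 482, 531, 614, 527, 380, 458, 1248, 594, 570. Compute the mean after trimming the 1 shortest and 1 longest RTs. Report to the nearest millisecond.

Sorted: 380, 445, 454, 458, 482, 527, 531, 570, 586, 594, 614, 1248
Drop lowest 1 (380) and highest 1 (1248)
Remaining (n=10): Σ = 5261, mean = 5261/10 = 526.100

526 ms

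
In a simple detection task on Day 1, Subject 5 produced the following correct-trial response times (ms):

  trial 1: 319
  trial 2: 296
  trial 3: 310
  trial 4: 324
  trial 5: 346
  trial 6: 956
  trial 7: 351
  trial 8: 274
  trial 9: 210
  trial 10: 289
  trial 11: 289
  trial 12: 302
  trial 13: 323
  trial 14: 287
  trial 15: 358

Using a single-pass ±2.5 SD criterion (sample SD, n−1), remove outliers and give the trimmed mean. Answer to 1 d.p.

305.6 ms

n = 15, ΣRT = 5234, M = 348.933
Σ(x−M)² = 413272.93; s = √(413272.93/14) = 171.812
Cutoffs: 348.933 ± 2.5·171.812 → [-80.6, 778.5]
Outside: 956 → excluded.
Retained (n=14): Σ = 4278, mean = 4278/14 = 305.571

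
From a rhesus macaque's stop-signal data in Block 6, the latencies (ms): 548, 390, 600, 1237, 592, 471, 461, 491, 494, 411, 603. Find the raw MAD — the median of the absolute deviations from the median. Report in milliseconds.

83 ms

Sorted: 390, 411, 461, 471, 491, 494, 548, 592, 600, 603, 1237 → median = 494
|x − 494|: 54, 104, 106, 743, 98, 23, 33, 3, 0, 83, 109
Sorted deviations: 0, 3, 23, 33, 54, 83, 98, 104, 106, 109, 743 → MAD = 83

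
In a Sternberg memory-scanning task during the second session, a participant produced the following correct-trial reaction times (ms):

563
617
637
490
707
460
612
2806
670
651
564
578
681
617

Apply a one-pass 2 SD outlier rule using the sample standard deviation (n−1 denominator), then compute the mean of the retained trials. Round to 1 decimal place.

n = 14, ΣRT = 10653, M = 760.929
Σ(x−M)² = 4566314.93; s = √(4566314.93/13) = 592.668
Cutoffs: 760.929 ± 2·592.668 → [-424.4, 1946.3]
Outside: 2806 → excluded.
Retained (n=13): Σ = 7847, mean = 7847/13 = 603.615

603.6 ms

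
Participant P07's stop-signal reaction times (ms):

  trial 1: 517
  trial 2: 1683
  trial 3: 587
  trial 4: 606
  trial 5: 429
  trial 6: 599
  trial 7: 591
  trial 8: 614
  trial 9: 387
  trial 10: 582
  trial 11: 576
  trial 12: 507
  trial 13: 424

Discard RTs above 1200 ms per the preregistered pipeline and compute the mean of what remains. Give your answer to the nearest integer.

Excluded: 1683
Retained (n=12): Σ = 6419
Mean = 6419/12 = 534.9167

535 ms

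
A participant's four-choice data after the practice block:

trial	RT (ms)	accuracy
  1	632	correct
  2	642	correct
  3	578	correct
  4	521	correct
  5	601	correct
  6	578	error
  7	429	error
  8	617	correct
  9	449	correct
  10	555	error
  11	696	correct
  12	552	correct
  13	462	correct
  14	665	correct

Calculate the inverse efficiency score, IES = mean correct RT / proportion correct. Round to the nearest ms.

Correct trials (n=11): 632, 642, 578, 521, 601, 617, 449, 696, 552, 462, 665
Mean correct RT = 6415/11 = 583.1818 ms
Proportion correct = 11/14
IES = 583.1818 / (11/14) = 742.231 ms

742 ms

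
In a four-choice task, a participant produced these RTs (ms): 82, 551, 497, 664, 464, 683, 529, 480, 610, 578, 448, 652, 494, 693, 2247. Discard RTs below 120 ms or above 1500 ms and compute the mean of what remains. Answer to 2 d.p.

564.85 ms

Excluded: 82, 2247
Retained (n=13): Σ = 7343
Mean = 7343/13 = 564.8462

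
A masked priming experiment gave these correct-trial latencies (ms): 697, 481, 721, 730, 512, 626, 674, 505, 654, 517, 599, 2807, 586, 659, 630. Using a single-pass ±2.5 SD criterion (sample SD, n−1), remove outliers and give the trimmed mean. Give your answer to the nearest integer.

614 ms

n = 15, ΣRT = 11398, M = 759.867
Σ(x−M)² = 4579903.73; s = √(4579903.73/14) = 571.958
Cutoffs: 759.867 ± 2.5·571.958 → [-670.0, 2189.8]
Outside: 2807 → excluded.
Retained (n=14): Σ = 8591, mean = 8591/14 = 613.643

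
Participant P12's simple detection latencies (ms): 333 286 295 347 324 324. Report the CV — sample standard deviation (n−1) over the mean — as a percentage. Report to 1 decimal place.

7.3%

n = 6, Σ = 1909, M = 318.1667
Σ(x−M)² = 2690.833; s = √(2690.833/5) = 23.1984
CV = 23.1984 / 318.1667 = 0.07291 = 7.291%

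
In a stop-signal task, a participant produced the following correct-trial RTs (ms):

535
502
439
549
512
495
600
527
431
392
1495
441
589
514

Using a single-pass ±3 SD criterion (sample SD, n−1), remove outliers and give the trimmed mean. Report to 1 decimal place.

502.0 ms

n = 14, ΣRT = 8021, M = 572.929
Σ(x−M)² = 961836.93; s = √(961836.93/13) = 272.006
Cutoffs: 572.929 ± 3·272.006 → [-243.1, 1388.9]
Outside: 1495 → excluded.
Retained (n=13): Σ = 6526, mean = 6526/13 = 502.000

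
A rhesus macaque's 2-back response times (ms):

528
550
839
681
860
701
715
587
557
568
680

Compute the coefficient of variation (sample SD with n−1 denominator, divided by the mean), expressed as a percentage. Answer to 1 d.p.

17.4%

n = 11, Σ = 7266, M = 660.5455
Σ(x−M)² = 131510.727; s = √(131510.727/10) = 114.6781
CV = 114.6781 / 660.5455 = 0.17361 = 17.361%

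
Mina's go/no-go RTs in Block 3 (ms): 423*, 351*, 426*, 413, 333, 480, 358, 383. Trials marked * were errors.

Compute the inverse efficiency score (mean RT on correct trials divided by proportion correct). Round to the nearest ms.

Correct trials (n=5): 413, 333, 480, 358, 383
Mean correct RT = 1967/5 = 393.4000 ms
Proportion correct = 5/8
IES = 393.4000 / (5/8) = 629.440 ms

629 ms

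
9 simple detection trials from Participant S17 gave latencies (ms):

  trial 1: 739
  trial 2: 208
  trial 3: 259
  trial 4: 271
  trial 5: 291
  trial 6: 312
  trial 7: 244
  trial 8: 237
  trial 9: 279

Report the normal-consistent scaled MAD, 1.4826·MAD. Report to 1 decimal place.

Sorted: 208, 237, 244, 259, 271, 279, 291, 312, 739 → median = 271
|x − 271| sorted: 0, 8, 12, 20, 27, 34, 41, 63, 468 → MAD = 27
Robust SD ≈ 1.4826 × 27 = 40.030

40.0 ms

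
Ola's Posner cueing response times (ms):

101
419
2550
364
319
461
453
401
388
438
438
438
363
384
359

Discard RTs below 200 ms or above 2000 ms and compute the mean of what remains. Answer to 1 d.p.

Excluded: 101, 2550
Retained (n=13): Σ = 5225
Mean = 5225/13 = 401.9231

401.9 ms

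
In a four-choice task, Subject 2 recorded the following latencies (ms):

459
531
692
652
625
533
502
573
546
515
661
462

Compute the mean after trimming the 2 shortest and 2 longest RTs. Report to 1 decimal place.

559.6 ms

Sorted: 459, 462, 502, 515, 531, 533, 546, 573, 625, 652, 661, 692
Drop lowest 2 (459, 462) and highest 2 (661, 692)
Remaining (n=8): Σ = 4477, mean = 4477/8 = 559.625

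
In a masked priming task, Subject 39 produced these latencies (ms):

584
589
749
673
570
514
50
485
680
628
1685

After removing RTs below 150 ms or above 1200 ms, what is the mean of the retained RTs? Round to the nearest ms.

Excluded: 50, 1685
Retained (n=9): Σ = 5472
Mean = 5472/9 = 608.0000

608 ms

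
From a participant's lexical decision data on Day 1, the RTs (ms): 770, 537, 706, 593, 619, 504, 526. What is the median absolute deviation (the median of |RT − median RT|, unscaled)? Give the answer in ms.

67 ms

Sorted: 504, 526, 537, 593, 619, 706, 770 → median = 593
|x − 593|: 177, 56, 113, 0, 26, 89, 67
Sorted deviations: 0, 26, 56, 67, 89, 113, 177 → MAD = 67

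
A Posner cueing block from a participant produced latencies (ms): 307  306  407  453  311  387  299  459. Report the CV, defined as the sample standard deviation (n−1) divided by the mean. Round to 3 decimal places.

0.187

n = 8, Σ = 2929, M = 366.1250
Σ(x−M)² = 32934.875; s = √(32934.875/7) = 68.5929
CV = 68.5929 / 366.1250 = 0.18735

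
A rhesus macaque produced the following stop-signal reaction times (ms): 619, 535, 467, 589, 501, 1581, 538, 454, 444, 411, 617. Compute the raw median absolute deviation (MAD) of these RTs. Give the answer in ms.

Sorted: 411, 444, 454, 467, 501, 535, 538, 589, 617, 619, 1581 → median = 535
|x − 535|: 84, 0, 68, 54, 34, 1046, 3, 81, 91, 124, 82
Sorted deviations: 0, 3, 34, 54, 68, 81, 82, 84, 91, 124, 1046 → MAD = 81

81 ms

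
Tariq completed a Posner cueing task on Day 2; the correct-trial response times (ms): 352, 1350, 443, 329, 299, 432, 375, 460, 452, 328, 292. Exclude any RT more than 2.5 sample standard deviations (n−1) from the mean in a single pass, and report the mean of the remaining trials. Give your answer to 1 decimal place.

376.2 ms

n = 11, ΣRT = 5112, M = 464.727
Σ(x−M)² = 900610.18; s = √(900610.18/10) = 300.102
Cutoffs: 464.727 ± 2.5·300.102 → [-285.5, 1215.0]
Outside: 1350 → excluded.
Retained (n=10): Σ = 3762, mean = 3762/10 = 376.200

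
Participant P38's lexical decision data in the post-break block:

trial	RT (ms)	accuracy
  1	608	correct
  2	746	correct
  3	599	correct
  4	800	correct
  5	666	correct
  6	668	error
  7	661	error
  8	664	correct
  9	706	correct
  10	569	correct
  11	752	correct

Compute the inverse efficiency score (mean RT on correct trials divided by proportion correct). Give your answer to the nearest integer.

Correct trials (n=9): 608, 746, 599, 800, 666, 664, 706, 569, 752
Mean correct RT = 6110/9 = 678.8889 ms
Proportion correct = 9/11
IES = 678.8889 / (9/11) = 829.753 ms

830 ms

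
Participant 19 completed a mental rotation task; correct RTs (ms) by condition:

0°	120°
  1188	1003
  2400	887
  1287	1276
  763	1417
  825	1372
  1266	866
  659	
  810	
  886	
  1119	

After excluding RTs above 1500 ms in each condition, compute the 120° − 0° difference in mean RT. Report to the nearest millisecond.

159 ms

0°: exclude 2400
M(0°) = 8803/9 = 978.111
M(120°) = 6821/6 = 1136.833
Difference = 1136.833 − 978.111 = 158.722 ms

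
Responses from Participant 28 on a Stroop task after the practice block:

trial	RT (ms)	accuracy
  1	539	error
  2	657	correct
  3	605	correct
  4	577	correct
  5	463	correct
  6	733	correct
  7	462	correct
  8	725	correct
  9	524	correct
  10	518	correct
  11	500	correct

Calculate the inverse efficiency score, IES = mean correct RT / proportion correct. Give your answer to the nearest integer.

Correct trials (n=10): 657, 605, 577, 463, 733, 462, 725, 524, 518, 500
Mean correct RT = 5764/10 = 576.4000 ms
Proportion correct = 10/11
IES = 576.4000 / (10/11) = 634.040 ms

634 ms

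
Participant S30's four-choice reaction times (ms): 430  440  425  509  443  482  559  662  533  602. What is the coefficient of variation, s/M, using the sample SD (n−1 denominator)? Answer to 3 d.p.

0.158

n = 10, Σ = 5085, M = 508.5000
Σ(x−M)² = 58274.500; s = √(58274.500/9) = 80.4670
CV = 80.4670 / 508.5000 = 0.15824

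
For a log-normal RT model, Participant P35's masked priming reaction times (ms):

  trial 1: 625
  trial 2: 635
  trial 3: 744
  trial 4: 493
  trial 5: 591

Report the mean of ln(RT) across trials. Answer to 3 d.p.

ln(RT): 6.4378, 6.4536, 6.6120, 6.2005, 6.3818
Σ ln(RT) = 32.0857
Mean = 32.0857/5 = 6.41715

6.417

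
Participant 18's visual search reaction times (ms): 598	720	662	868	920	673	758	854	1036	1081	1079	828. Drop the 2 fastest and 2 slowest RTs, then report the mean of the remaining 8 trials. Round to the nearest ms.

Sorted: 598, 662, 673, 720, 758, 828, 854, 868, 920, 1036, 1079, 1081
Drop lowest 2 (598, 662) and highest 2 (1079, 1081)
Remaining (n=8): Σ = 6657, mean = 6657/8 = 832.125

832 ms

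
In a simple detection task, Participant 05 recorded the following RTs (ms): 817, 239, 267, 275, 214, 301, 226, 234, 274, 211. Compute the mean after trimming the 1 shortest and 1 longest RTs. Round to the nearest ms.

Sorted: 211, 214, 226, 234, 239, 267, 274, 275, 301, 817
Drop lowest 1 (211) and highest 1 (817)
Remaining (n=8): Σ = 2030, mean = 2030/8 = 253.750

254 ms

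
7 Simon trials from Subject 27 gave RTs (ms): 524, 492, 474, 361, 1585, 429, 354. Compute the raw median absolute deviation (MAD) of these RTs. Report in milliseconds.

Sorted: 354, 361, 429, 474, 492, 524, 1585 → median = 474
|x − 474|: 50, 18, 0, 113, 1111, 45, 120
Sorted deviations: 0, 18, 45, 50, 113, 120, 1111 → MAD = 50

50 ms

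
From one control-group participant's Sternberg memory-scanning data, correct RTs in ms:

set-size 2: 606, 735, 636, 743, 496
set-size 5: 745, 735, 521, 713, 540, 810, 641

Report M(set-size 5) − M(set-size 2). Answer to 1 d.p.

M(set-size 2) = 3216/5 = 643.200
M(set-size 5) = 4705/7 = 672.143
Difference = 672.143 − 643.200 = 28.943 ms

28.9 ms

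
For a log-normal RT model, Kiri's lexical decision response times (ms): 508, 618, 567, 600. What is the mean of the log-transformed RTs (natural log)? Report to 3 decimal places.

ln(RT): 6.2305, 6.4265, 6.3404, 6.3969
Σ ln(RT) = 25.3943
Mean = 25.3943/4 = 6.34856

6.349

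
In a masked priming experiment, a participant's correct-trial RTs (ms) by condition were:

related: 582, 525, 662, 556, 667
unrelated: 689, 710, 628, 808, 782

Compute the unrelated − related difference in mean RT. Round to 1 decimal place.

125.0 ms

M(related) = 2992/5 = 598.400
M(unrelated) = 3617/5 = 723.400
Difference = 723.400 − 598.400 = 125.000 ms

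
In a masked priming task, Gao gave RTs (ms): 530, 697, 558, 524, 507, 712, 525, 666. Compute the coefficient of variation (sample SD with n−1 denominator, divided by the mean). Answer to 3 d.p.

0.146

n = 8, Σ = 4719, M = 589.8750
Σ(x−M)² = 52202.875; s = √(52202.875/7) = 86.3571
CV = 86.3571 / 589.8750 = 0.14640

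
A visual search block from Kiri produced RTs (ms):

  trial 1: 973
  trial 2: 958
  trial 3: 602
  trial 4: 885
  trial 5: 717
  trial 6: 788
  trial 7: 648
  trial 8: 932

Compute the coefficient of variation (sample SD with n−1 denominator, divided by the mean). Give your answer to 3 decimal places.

n = 8, Σ = 6503, M = 812.8750
Σ(x−M)² = 147556.875; s = √(147556.875/7) = 145.1880
CV = 145.1880 / 812.8750 = 0.17861

0.179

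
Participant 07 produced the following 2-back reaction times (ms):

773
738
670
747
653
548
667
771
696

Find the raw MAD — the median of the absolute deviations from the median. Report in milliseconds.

Sorted: 548, 653, 667, 670, 696, 738, 747, 771, 773 → median = 696
|x − 696|: 77, 42, 26, 51, 43, 148, 29, 75, 0
Sorted deviations: 0, 26, 29, 42, 43, 51, 75, 77, 148 → MAD = 43

43 ms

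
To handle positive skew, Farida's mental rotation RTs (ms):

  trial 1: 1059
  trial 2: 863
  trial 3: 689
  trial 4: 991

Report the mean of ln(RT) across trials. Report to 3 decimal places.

6.790

ln(RT): 6.9651, 6.7604, 6.5352, 6.8987
Σ ln(RT) = 27.1595
Mean = 27.1595/4 = 6.78986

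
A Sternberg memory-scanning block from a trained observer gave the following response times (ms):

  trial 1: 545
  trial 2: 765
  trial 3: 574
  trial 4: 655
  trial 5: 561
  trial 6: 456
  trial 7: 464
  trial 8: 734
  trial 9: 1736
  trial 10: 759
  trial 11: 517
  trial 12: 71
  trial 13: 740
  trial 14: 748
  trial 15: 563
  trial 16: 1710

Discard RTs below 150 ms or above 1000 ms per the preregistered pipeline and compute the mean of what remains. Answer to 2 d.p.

621.62 ms

Excluded: 71, 1710, 1736
Retained (n=13): Σ = 8081
Mean = 8081/13 = 621.6154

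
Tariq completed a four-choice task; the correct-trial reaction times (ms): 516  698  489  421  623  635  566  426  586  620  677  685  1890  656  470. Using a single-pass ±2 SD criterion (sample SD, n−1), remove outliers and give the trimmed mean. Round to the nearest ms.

n = 15, ΣRT = 9958, M = 663.867
Σ(x−M)² = 1730909.73; s = √(1730909.73/14) = 351.620
Cutoffs: 663.867 ± 2·351.620 → [-39.4, 1367.1]
Outside: 1890 → excluded.
Retained (n=14): Σ = 8068, mean = 8068/14 = 576.286

576 ms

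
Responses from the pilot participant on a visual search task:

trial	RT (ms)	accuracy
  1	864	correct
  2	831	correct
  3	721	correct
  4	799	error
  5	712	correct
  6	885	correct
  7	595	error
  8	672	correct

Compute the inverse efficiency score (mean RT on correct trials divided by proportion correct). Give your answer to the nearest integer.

Correct trials (n=6): 864, 831, 721, 712, 885, 672
Mean correct RT = 4685/6 = 780.8333 ms
Proportion correct = 6/8
IES = 780.8333 / (6/8) = 1041.111 ms

1041 ms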